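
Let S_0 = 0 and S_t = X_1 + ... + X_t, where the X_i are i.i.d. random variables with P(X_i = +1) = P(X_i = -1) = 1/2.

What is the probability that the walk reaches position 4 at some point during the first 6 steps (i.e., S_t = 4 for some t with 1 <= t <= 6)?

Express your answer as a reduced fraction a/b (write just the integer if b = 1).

Count via complement. Let g(t,s) = #length-t paths at position s with S_1..S_t all ≠ 4.
g(t,s) = g(t-1,s-1) + g(t-1,s+1) for s ≠ 4; g(t,4) = 0.
t=0: g(0,0)=1
t=1: g(1,-1)=1 g(1,1)=1
t=2: g(2,-2)=1 g(2,0)=2 g(2,2)=1
t=3: g(3,-3)=1 g(3,-1)=3 g(3,1)=3 g(3,3)=1
t=4: g(4,-4)=1 g(4,-2)=4 g(4,0)=6 g(4,2)=4
t=5: g(5,-5)=1 g(5,-3)=5 g(5,-1)=10 g(5,1)=10 g(5,3)=4
t=6: g(6,-6)=1 g(6,-4)=6 g(6,-2)=15 g(6,0)=20 g(6,2)=14
Paths never hitting 4: Σ_s g(6,s) = 56
Paths hitting 4: 2^6 - 56 = 8
P = 8/64 = 1/8

Answer: 1/8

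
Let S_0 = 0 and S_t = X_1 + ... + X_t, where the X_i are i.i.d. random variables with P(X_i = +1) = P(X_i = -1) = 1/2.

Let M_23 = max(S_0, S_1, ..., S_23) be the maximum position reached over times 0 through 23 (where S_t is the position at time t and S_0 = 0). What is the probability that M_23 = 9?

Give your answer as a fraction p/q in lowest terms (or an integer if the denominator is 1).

Let M_23 = max(S_0,...,S_23). Use the reflection principle: for j ≥ 1, #{paths with M_23 ≥ j} = #{S_23 ≥ j} + #{S_23 ≥ j+1}.
By reflection, #{M_23 ≥ 9} = #{S_23 ≥ 9} + #{S_23 ≥ 10} = 390656 + 145499 = 536155.
#{M_23 ≥ 10} = #{S_23 ≥ 10} + #{S_23 ≥ 11} = 145499 + 145499 = 290998.
#{M_23 = 9} = 536155 - 290998 = 245157.
P(M_23 = 9) = 245157/8388608 = 245157/8388608

Answer: 245157/8388608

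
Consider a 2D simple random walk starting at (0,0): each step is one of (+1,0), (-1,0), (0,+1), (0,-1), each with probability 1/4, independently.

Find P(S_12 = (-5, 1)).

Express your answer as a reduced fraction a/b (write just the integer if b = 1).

Answer: 27225/4194304

Derivation:
Let h be the number of horizontal steps (so 12-h are vertical). To end at (-5,1) need (h-5)/2 right-steps and ((12-h)+1)/2 up-steps.
Sum over h with 5 ≤ h ≤ 11, h ≡ 1 (mod 2), 12-h ≡ 1 (mod 2):
h=5: C(12,5)·C(5,0)·C(7,4) = 792·1·35 = 27720
h=7: C(12,7)·C(7,1)·C(5,3) = 792·7·10 = 55440
h=9: C(12,9)·C(9,2)·C(3,2) = 220·36·3 = 23760
h=11: C(12,11)·C(11,3)·C(1,1) = 12·165·1 = 1980
Total favorable: 108900
Total paths: 4^12 = 16777216
P = 108900/16777216 = 27225/4194304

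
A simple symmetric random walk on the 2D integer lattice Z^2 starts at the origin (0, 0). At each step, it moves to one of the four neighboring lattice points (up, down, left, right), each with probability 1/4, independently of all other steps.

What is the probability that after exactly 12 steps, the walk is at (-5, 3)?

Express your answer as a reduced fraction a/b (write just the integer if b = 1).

Let h be the number of horizontal steps (so 12-h are vertical). To end at (-5,3) need (h-5)/2 right-steps and ((12-h)+3)/2 up-steps.
Sum over h with 5 ≤ h ≤ 9, h ≡ 1 (mod 2), 12-h ≡ 1 (mod 2):
h=5: C(12,5)·C(5,0)·C(7,5) = 792·1·21 = 16632
h=7: C(12,7)·C(7,1)·C(5,4) = 792·7·5 = 27720
h=9: C(12,9)·C(9,2)·C(3,3) = 220·36·1 = 7920
Total favorable: 52272
Total paths: 4^12 = 16777216
P = 52272/16777216 = 3267/1048576

Answer: 3267/1048576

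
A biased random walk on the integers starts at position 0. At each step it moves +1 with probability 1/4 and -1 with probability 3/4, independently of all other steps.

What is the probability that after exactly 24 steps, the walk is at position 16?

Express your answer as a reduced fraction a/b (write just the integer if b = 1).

To reach position 16 after 24 steps: need 20 steps of +1 and 4 steps of -1.
Number of such sequences: C(24,20) = 10626
Each has probability (1/4)^20 · (3/4)^4 = 81/281474976710656
P = 10626 · 81/281474976710656 = 430353/140737488355328

Answer: 430353/140737488355328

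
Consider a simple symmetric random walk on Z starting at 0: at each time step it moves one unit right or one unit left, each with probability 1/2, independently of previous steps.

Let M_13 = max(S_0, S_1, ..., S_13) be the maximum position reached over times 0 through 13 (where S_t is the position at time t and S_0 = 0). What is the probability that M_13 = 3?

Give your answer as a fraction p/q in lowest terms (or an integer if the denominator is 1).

Let M_13 = max(S_0,...,S_13). Use the reflection principle: for j ≥ 1, #{paths with M_13 ≥ j} = #{S_13 ≥ j} + #{S_13 ≥ j+1}.
By reflection, #{M_13 ≥ 3} = #{S_13 ≥ 3} + #{S_13 ≥ 4} = 2380 + 1093 = 3473.
#{M_13 ≥ 4} = #{S_13 ≥ 4} + #{S_13 ≥ 5} = 1093 + 1093 = 2186.
#{M_13 = 3} = 3473 - 2186 = 1287.
P(M_13 = 3) = 1287/8192 = 1287/8192

Answer: 1287/8192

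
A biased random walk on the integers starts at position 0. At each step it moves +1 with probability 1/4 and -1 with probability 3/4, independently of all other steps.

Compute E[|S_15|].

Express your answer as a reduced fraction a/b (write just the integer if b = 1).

Answer: 253505955/33554432

Derivation:
S_15 takes values m ≡ 1 (mod 2) with |m| ≤ 15; P(S_15=m) = C(15,(15+m)/2) · (1/4)^((15+m)/2) · (3/4)^((15-m)/2).
Distribution: P(S=-15)=14348907/1073741824, P(S=-13)=71744535/1073741824, P(S=-11)=167403915/1073741824, P(S=-9)=241805655/1073741824, P(S=-7)=241805655/1073741824, P(S=-5)=177324147/1073741824, P(S=-3)=98513415/1073741824, P(S=-1)=42220035/1073741824, P(S=1)=14073345/1073741824, P(S=3)=3648645/1073741824, P(S=5)=729729/1073741824, P(S=7)=110565/1073741824, P(S=9)=12285/1073741824, P(S=11)=945/1073741824, P(S=13)=45/1073741824, P(S=15)=1/1073741824
E[|S_15|] = Σ_m |m|·P(S_15=m) = 253505955/33554432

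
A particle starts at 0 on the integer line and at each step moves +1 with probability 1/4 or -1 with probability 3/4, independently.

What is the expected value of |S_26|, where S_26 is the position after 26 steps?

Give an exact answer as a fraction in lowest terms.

Answer: 3661454193819539/281474976710656

Derivation:
S_26 takes values m ≡ 0 (mod 2) with |m| ≤ 26; P(S_26=m) = C(26,(26+m)/2) · (1/4)^((26+m)/2) · (3/4)^((26-m)/2).
Distribution: P(S=-26)=2541865828329/4503599627370496, P(S=-24)=11014751922759/2251799813685248, P(S=-22)=91789599356325/4503599627370496, P(S=-20)=30596533118775/562949953421312, P(S=-18)=234573420577275/2251799813685248, P(S=-16)=172020508423335/1125899906842624, P(S=-14)=401381186321115/2251799813685248, P(S=-12)=95566949124075/562949953421312, P(S=-10)=605257344452475/4503599627370496, P(S=-8)=201752448150825/2251799813685248, P(S=-6)=228652774570935/4503599627370496, P(S=-4)=6928871956695/281474976710656, P(S=-2)=11548119927825/1125899906842624, P(S=0)=2072739474225/562949953421312, P(S=2)=1283124436425/1125899906842624, P(S=4)=85541629095/281474976710656, P(S=6)=313652640015/4503599627370496, P(S=8)=30750258825/2251799813685248, P(S=10)=10250086275/4503599627370496, P(S=12)=179826075/562949953421312, P(S=14)=83918835/2251799813685248, P(S=16)=3996135/1125899906842624, P(S=18)=605475/2251799813685248, P(S=20)=8775/562949953421312, P(S=22)=2925/4503599627370496, P(S=24)=39/2251799813685248, P(S=26)=1/4503599627370496
E[|S_26|] = Σ_m |m|·P(S_26=m) = 3661454193819539/281474976710656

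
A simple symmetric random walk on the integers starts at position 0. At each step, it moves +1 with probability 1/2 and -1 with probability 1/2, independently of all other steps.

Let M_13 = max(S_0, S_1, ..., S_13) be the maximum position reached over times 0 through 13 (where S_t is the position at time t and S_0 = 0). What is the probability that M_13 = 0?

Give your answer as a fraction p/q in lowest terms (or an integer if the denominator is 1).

Let M_13 = max(S_0,...,S_13). Use the reflection principle: for j ≥ 1, #{paths with M_13 ≥ j} = #{S_13 ≥ j} + #{S_13 ≥ j+1}.
P(M_13 ≥ 0) = 1 since S_0 = 0, so #{M_13 ≥ 0} = 8192.
#{M_13 ≥ 1} = #{S_13 ≥ 1} + #{S_13 ≥ 2} = 4096 + 2380 = 6476.
#{M_13 = 0} = 8192 - 6476 = 1716.
P(M_13 = 0) = 1716/8192 = 429/2048

Answer: 429/2048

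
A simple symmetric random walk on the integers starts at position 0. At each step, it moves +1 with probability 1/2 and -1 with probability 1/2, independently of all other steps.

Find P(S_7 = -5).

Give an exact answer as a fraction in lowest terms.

To reach position -5 after 7 steps: need 1 step of +1 and 6 of -1.
Favorable paths: C(7,1) = 7
Total paths: 2^7 = 128
P = 7/128 = 7/128

Answer: 7/128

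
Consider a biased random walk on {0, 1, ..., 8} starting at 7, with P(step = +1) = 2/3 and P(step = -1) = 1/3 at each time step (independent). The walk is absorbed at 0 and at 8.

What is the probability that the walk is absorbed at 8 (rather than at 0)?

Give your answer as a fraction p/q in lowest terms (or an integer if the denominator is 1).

Biased walk: p = 2/3, q = 1/3, r = q/p = 1/2
Gambler's ruin: P(hit 8 before 0 | start at 7) = (1 - r^a)/(1 - r^N)
r^7 = 1/128; r^8 = 1/256
P = (1 - 1/128) / (1 - 1/256) = 127/128 / 255/256 = 254/255

Answer: 254/255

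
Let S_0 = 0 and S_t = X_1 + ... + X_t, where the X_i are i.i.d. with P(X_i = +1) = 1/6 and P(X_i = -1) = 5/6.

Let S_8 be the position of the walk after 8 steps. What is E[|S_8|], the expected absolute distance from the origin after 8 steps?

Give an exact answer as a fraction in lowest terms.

Answer: 562003/104976

Derivation:
S_8 takes values m ≡ 0 (mod 2) with |m| ≤ 8; P(S_8=m) = C(8,(8+m)/2) · (1/6)^((8+m)/2) · (5/6)^((8-m)/2).
Distribution: P(S=-8)=390625/1679616, P(S=-6)=78125/209952, P(S=-4)=109375/419904, P(S=-2)=21875/209952, P(S=0)=21875/839808, P(S=2)=875/209952, P(S=4)=175/419904, P(S=6)=5/209952, P(S=8)=1/1679616
E[|S_8|] = Σ_m |m|·P(S_8=m) = 562003/104976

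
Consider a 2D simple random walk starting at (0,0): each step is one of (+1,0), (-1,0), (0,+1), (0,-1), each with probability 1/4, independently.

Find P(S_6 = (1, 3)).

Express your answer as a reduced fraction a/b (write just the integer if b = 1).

Answer: 45/2048

Derivation:
Let h be the number of horizontal steps (so 6-h are vertical). To end at (1,3) need (h+1)/2 right-steps and ((6-h)+3)/2 up-steps.
Sum over h with 1 ≤ h ≤ 3, h ≡ 1 (mod 2), 6-h ≡ 1 (mod 2):
h=1: C(6,1)·C(1,1)·C(5,4) = 6·1·5 = 30
h=3: C(6,3)·C(3,2)·C(3,3) = 20·3·1 = 60
Total favorable: 90
Total paths: 4^6 = 4096
P = 90/4096 = 45/2048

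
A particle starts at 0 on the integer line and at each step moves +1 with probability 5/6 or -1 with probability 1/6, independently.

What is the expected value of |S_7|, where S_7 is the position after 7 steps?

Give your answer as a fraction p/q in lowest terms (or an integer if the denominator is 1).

S_7 takes values m ≡ 1 (mod 2) with |m| ≤ 7; P(S_7=m) = C(7,(7+m)/2) · (5/6)^((7+m)/2) · (1/6)^((7-m)/2).
Distribution: P(S=-7)=1/279936, P(S=-5)=35/279936, P(S=-3)=175/93312, P(S=-1)=4375/279936, P(S=1)=21875/279936, P(S=3)=21875/93312, P(S=5)=109375/279936, P(S=7)=78125/279936
E[|S_7|] = Σ_m |m|·P(S_7=m) = 54943/11664

Answer: 54943/11664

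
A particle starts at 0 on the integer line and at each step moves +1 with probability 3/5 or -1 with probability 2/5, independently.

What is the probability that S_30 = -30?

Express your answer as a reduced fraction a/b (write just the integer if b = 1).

To reach position -30 after 30 steps: need 0 steps of +1 and 30 steps of -1.
Number of such sequences: C(30,0) = 1
Each has probability (3/5)^0 · (2/5)^30 = 1073741824/931322574615478515625
P = 1 · 1073741824/931322574615478515625 = 1073741824/931322574615478515625

Answer: 1073741824/931322574615478515625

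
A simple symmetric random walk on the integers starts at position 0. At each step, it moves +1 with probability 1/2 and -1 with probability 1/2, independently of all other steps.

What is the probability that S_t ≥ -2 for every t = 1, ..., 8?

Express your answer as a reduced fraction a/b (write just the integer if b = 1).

Answer: 91/128

Derivation:
Let f(t,s) = #length-t paths at position s with S_1..S_t all ≥ -2.
f(t,s) = f(t-1,s-1) + f(t-1,s+1) for s ≥ -2; f(t,s) = 0 for s < -2.
t=0: f(0,0)=1
t=1: f(1,-1)=1 f(1,1)=1
t=2: f(2,-2)=1 f(2,0)=2 f(2,2)=1
t=3: f(3,-1)=3 f(3,1)=3 f(3,3)=1
t=4: f(4,-2)=3 f(4,0)=6 f(4,2)=4 f(4,4)=1
t=5: f(5,-1)=9 f(5,1)=10 f(5,3)=5 f(5,5)=1
t=6: f(6,-2)=9 f(6,0)=19 f(6,2)=15 f(6,4)=6 f(6,6)=1
t=7: f(7,-1)=28 f(7,1)=34 f(7,3)=21 f(7,5)=7 f(7,7)=1
t=8: f(8,-2)=28 f(8,0)=62 f(8,2)=55 f(8,4)=28 f(8,6)=8 f(8,8)=1
Σ_s f(8,s) = 182
P = 182/256 = 91/128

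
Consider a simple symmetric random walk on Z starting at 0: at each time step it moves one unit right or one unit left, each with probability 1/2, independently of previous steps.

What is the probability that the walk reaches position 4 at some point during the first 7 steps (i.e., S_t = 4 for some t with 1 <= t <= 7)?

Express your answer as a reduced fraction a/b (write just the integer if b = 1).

Answer: 1/8

Derivation:
Count via complement. Let g(t,s) = #length-t paths at position s with S_1..S_t all ≠ 4.
g(t,s) = g(t-1,s-1) + g(t-1,s+1) for s ≠ 4; g(t,4) = 0.
t=0: g(0,0)=1
t=1: g(1,-1)=1 g(1,1)=1
t=2: g(2,-2)=1 g(2,0)=2 g(2,2)=1
t=3: g(3,-3)=1 g(3,-1)=3 g(3,1)=3 g(3,3)=1
t=4: g(4,-4)=1 g(4,-2)=4 g(4,0)=6 g(4,2)=4
t=5: g(5,-5)=1 g(5,-3)=5 g(5,-1)=10 g(5,1)=10 g(5,3)=4
t=6: g(6,-6)=1 g(6,-4)=6 g(6,-2)=15 g(6,0)=20 g(6,2)=14
t=7: g(7,-7)=1 g(7,-5)=7 g(7,-3)=21 g(7,-1)=35 g(7,1)=34 g(7,3)=14
Paths never hitting 4: Σ_s g(7,s) = 112
Paths hitting 4: 2^7 - 112 = 16
P = 16/128 = 1/8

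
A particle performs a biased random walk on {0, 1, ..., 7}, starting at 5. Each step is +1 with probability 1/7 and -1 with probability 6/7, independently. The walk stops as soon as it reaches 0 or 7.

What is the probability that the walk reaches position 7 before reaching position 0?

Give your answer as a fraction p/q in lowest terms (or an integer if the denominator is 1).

Biased walk: p = 1/7, q = 6/7, r = q/p = 6
Gambler's ruin: P(hit 7 before 0 | start at 5) = (1 - r^a)/(1 - r^N)
r^5 = 7776; r^7 = 279936
P = (1 - 7776) / (1 - 279936) = -7775 / -279935 = 1555/55987

Answer: 1555/55987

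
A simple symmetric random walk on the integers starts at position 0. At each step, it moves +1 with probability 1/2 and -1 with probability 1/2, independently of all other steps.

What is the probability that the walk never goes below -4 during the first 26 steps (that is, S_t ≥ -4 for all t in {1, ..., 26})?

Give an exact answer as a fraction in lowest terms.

Let f(t,s) = #length-t paths at position s with S_1..S_t all ≥ -4.
f(t,s) = f(t-1,s-1) + f(t-1,s+1) for s ≥ -4; f(t,s) = 0 for s < -4.
t=0: f(0,0)=1
t=1: f(1,-1)=1 f(1,1)=1
t=2: f(2,-2)=1 f(2,0)=2 f(2,2)=1
t=3: f(3,-3)=1 f(3,-1)=3 f(3,1)=3 f(3,3)=1
t=4: f(4,-4)=1 f(4,-2)=4 f(4,0)=6 f(4,2)=4 f(4,4)=1
t=5: f(5,-3)=5 f(5,-1)=10 f(5,1)=10 f(5,3)=5 f(5,5)=1
t=6: f(6,-4)=5 f(6,-2)=15 f(6,0)=20 f(6,2)=15 f(6,4)=6 f(6,6)=1
t=7: f(7,-3)=20 f(7,-1)=35 f(7,1)=35 f(7,3)=21 f(7,5)=7 f(7,7)=1
t=8: f(8,-4)=20 f(8,-2)=55 f(8,0)=70 f(8,2)=56 f(8,4)=28 f(8,6)=8 f(8,8)=1
t=9: f(9,-3)=75 f(9,-1)=125 f(9,1)=126 f(9,3)=84 f(9,5)=36 f(9,7)=9 f(9,9)=1
t=10: f(10,-4)=75 f(10,-2)=200 f(10,0)=251 f(10,2)=210 f(10,4)=120 f(10,6)=45 f(10,8)=10 f(10,10)=1
t=11: f(11,-3)=275 f(11,-1)=451 f(11,1)=461 f(11,3)=330 f(11,5)=165 f(11,7)=55 f(11,9)=11 f(11,11)=1
t=12: f(12,-4)=275 f(12,-2)=726 f(12,0)=912 f(12,2)=791 f(12,4)=495 f(12,6)=220 f(12,8)=66 f(12,10)=12 f(12,12)=1
t=13: f(13,-3)=1001 f(13,-1)=1638 f(13,1)=1703 f(13,3)=1286 f(13,5)=715 f(13,7)=286 f(13,9)=78 f(13,11)=13 f(13,13)=1
t=14: f(14,-4)=1001 f(14,-2)=2639 f(14,0)=3341 f(14,2)=2989 f(14,4)=2001 f(14,6)=1001 f(14,8)=364 f(14,10)=91 f(14,12)=14 f(14,14)=1
t=15: f(15,-3)=3640 f(15,-1)=5980 f(15,1)=6330 f(15,3)=4990 f(15,5)=3002 f(15,7)=1365 f(15,9)=455 f(15,11)=105 f(15,13)=15 f(15,15)=1
t=16: f(16,-4)=3640 f(16,-2)=9620 f(16,0)=12310 f(16,2)=11320 f(16,4)=7992 f(16,6)=4367 f(16,8)=1820 f(16,10)=560 f(16,12)=120 f(16,14)=16 f(16,16)=1
t=17: f(17,-3)=13260 f(17,-1)=21930 f(17,1)=23630 f(17,3)=19312 f(17,5)=12359 f(17,7)=6187 f(17,9)=2380 f(17,11)=680 f(17,13)=136 f(17,15)=17 f(17,17)=1
t=18: f(18,-4)=13260 f(18,-2)=35190 f(18,0)=45560 f(18,2)=42942 f(18,4)=31671 f(18,6)=18546 f(18,8)=8567 f(18,10)=3060 f(18,12)=816 f(18,14)=153 f(18,16)=18 f(18,18)=1
t=19: f(19,-3)=48450 f(19,-1)=80750 f(19,1)=88502 f(19,3)=74613 f(19,5)=50217 f(19,7)=27113 f(19,9)=11627 f(19,11)=3876 f(19,13)=969 f(19,15)=171 f(19,17)=19 f(19,19)=1
t=20: f(20,-4)=48450 f(20,-2)=129200 f(20,0)=169252 f(20,2)=163115 f(20,4)=124830 f(20,6)=77330 f(20,8)=38740 f(20,10)=15503 f(20,12)=4845 f(20,14)=1140 f(20,16)=190 f(20,18)=20 f(20,20)=1
t=21: f(21,-3)=177650 f(21,-1)=298452 f(21,1)=332367 f(21,3)=287945 f(21,5)=202160 f(21,7)=116070 f(21,9)=54243 f(21,11)=20348 f(21,13)=5985 f(21,15)=1330 f(21,17)=210 f(21,19)=21 f(21,21)=1
t=22: f(22,-4)=177650 f(22,-2)=476102 f(22,0)=630819 f(22,2)=620312 f(22,4)=490105 f(22,6)=318230 f(22,8)=170313 f(22,10)=74591 f(22,12)=26333 f(22,14)=7315 f(22,16)=1540 f(22,18)=231 f(22,20)=22 f(22,22)=1
t=23: f(23,-3)=653752 f(23,-1)=1106921 f(23,1)=1251131 f(23,3)=1110417 f(23,5)=808335 f(23,7)=488543 f(23,9)=244904 f(23,11)=100924 f(23,13)=33648 f(23,15)=8855 f(23,17)=1771 f(23,19)=253 f(23,21)=23 f(23,23)=1
t=24: f(24,-4)=653752 f(24,-2)=1760673 f(24,0)=2358052 f(24,2)=2361548 f(24,4)=1918752 f(24,6)=1296878 f(24,8)=733447 f(24,10)=345828 f(24,12)=134572 f(24,14)=42503 f(24,16)=10626 f(24,18)=2024 f(24,20)=276 f(24,22)=24 f(24,24)=1
t=25: f(25,-3)=2414425 f(25,-1)=4118725 f(25,1)=4719600 f(25,3)=4280300 f(25,5)=3215630 f(25,7)=2030325 f(25,9)=1079275 f(25,11)=480400 f(25,13)=177075 f(25,15)=53129 f(25,17)=12650 f(25,19)=2300 f(25,21)=300 f(25,23)=25 f(25,25)=1
t=26: f(26,-4)=2414425 f(26,-2)=6533150 f(26,0)=8838325 f(26,2)=8999900 f(26,4)=7495930 f(26,6)=5245955 f(26,8)=3109600 f(26,10)=1559675 f(26,12)=657475 f(26,14)=230204 f(26,16)=65779 f(26,18)=14950 f(26,20)=2600 f(26,22)=325 f(26,24)=26 f(26,26)=1
Σ_s f(26,s) = 45168320
P = 45168320/67108864 = 705755/1048576

Answer: 705755/1048576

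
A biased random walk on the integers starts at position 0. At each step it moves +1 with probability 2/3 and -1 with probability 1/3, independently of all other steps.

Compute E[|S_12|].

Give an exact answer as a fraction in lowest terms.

Answer: 257372/59049

Derivation:
S_12 takes values m ≡ 0 (mod 2) with |m| ≤ 12; P(S_12=m) = C(12,(12+m)/2) · (2/3)^((12+m)/2) · (1/3)^((12-m)/2).
Distribution: P(S=-12)=1/531441, P(S=-10)=8/177147, P(S=-8)=88/177147, P(S=-6)=1760/531441, P(S=-4)=880/59049, P(S=-2)=2816/59049, P(S=0)=19712/177147, P(S=2)=11264/59049, P(S=4)=14080/59049, P(S=6)=112640/531441, P(S=8)=22528/177147, P(S=10)=8192/177147, P(S=12)=4096/531441
E[|S_12|] = Σ_m |m|·P(S_12=m) = 257372/59049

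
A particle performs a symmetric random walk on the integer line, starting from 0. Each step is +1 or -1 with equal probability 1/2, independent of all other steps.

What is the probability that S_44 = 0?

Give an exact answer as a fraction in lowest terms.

Answer: 263012370465/2199023255552

Derivation:
To return to 0 after 44 steps: need exactly 22 steps of +1 and 22 of -1.
Favorable paths: C(44,22) = 2104098963720
Total paths: 2^44 = 17592186044416
P = 2104098963720/17592186044416 = 263012370465/2199023255552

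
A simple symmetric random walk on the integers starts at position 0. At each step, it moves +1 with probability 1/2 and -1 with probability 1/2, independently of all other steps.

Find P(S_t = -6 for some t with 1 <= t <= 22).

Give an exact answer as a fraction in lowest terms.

Answer: 440485/2097152

Derivation:
Count via complement. Let g(t,s) = #length-t paths at position s with S_1..S_t all ≠ -6.
g(t,s) = g(t-1,s-1) + g(t-1,s+1) for s ≠ -6; g(t,-6) = 0.
t=0: g(0,0)=1
t=1: g(1,-1)=1 g(1,1)=1
t=2: g(2,-2)=1 g(2,0)=2 g(2,2)=1
t=3: g(3,-3)=1 g(3,-1)=3 g(3,1)=3 g(3,3)=1
t=4: g(4,-4)=1 g(4,-2)=4 g(4,0)=6 g(4,2)=4 g(4,4)=1
t=5: g(5,-5)=1 g(5,-3)=5 g(5,-1)=10 g(5,1)=10 g(5,3)=5 g(5,5)=1
t=6: g(6,-4)=6 g(6,-2)=15 g(6,0)=20 g(6,2)=15 g(6,4)=6 g(6,6)=1
t=7: g(7,-5)=6 g(7,-3)=21 g(7,-1)=35 g(7,1)=35 g(7,3)=21 g(7,5)=7 g(7,7)=1
t=8: g(8,-4)=27 g(8,-2)=56 g(8,0)=70 g(8,2)=56 g(8,4)=28 g(8,6)=8 g(8,8)=1
t=9: g(9,-5)=27 g(9,-3)=83 g(9,-1)=126 g(9,1)=126 g(9,3)=84 g(9,5)=36 g(9,7)=9 g(9,9)=1
t=10: g(10,-4)=110 g(10,-2)=209 g(10,0)=252 g(10,2)=210 g(10,4)=120 g(10,6)=45 g(10,8)=10 g(10,10)=1
t=11: g(11,-5)=110 g(11,-3)=319 g(11,-1)=461 g(11,1)=462 g(11,3)=330 g(11,5)=165 g(11,7)=55 g(11,9)=11 g(11,11)=1
t=12: g(12,-4)=429 g(12,-2)=780 g(12,0)=923 g(12,2)=792 g(12,4)=495 g(12,6)=220 g(12,8)=66 g(12,10)=12 g(12,12)=1
t=13: g(13,-5)=429 g(13,-3)=1209 g(13,-1)=1703 g(13,1)=1715 g(13,3)=1287 g(13,5)=715 g(13,7)=286 g(13,9)=78 g(13,11)=13 g(13,13)=1
t=14: g(14,-4)=1638 g(14,-2)=2912 g(14,0)=3418 g(14,2)=3002 g(14,4)=2002 g(14,6)=1001 g(14,8)=364 g(14,10)=91 g(14,12)=14 g(14,14)=1
t=15: g(15,-5)=1638 g(15,-3)=4550 g(15,-1)=6330 g(15,1)=6420 g(15,3)=5004 g(15,5)=3003 g(15,7)=1365 g(15,9)=455 g(15,11)=105 g(15,13)=15 g(15,15)=1
t=16: g(16,-4)=6188 g(16,-2)=10880 g(16,0)=12750 g(16,2)=11424 g(16,4)=8007 g(16,6)=4368 g(16,8)=1820 g(16,10)=560 g(16,12)=120 g(16,14)=16 g(16,16)=1
t=17: g(17,-5)=6188 g(17,-3)=17068 g(17,-1)=23630 g(17,1)=24174 g(17,3)=19431 g(17,5)=12375 g(17,7)=6188 g(17,9)=2380 g(17,11)=680 g(17,13)=136 g(17,15)=17 g(17,17)=1
t=18: g(18,-4)=23256 g(18,-2)=40698 g(18,0)=47804 g(18,2)=43605 g(18,4)=31806 g(18,6)=18563 g(18,8)=8568 g(18,10)=3060 g(18,12)=816 g(18,14)=153 g(18,16)=18 g(18,18)=1
t=19: g(19,-5)=23256 g(19,-3)=63954 g(19,-1)=88502 g(19,1)=91409 g(19,3)=75411 g(19,5)=50369 g(19,7)=27131 g(19,9)=11628 g(19,11)=3876 g(19,13)=969 g(19,15)=171 g(19,17)=19 g(19,19)=1
t=20: g(20,-4)=87210 g(20,-2)=152456 g(20,0)=179911 g(20,2)=166820 g(20,4)=125780 g(20,6)=77500 g(20,8)=38759 g(20,10)=15504 g(20,12)=4845 g(20,14)=1140 g(20,16)=190 g(20,18)=20 g(20,20)=1
t=21: g(21,-5)=87210 g(21,-3)=239666 g(21,-1)=332367 g(21,1)=346731 g(21,3)=292600 g(21,5)=203280 g(21,7)=116259 g(21,9)=54263 g(21,11)=20349 g(21,13)=5985 g(21,15)=1330 g(21,17)=210 g(21,19)=21 g(21,21)=1
t=22: g(22,-4)=326876 g(22,-2)=572033 g(22,0)=679098 g(22,2)=639331 g(22,4)=495880 g(22,6)=319539 g(22,8)=170522 g(22,10)=74612 g(22,12)=26334 g(22,14)=7315 g(22,16)=1540 g(22,18)=231 g(22,20)=22 g(22,22)=1
Paths never hitting -6: Σ_s g(22,s) = 3313334
Paths hitting -6: 2^22 - 3313334 = 880970
P = 880970/4194304 = 440485/2097152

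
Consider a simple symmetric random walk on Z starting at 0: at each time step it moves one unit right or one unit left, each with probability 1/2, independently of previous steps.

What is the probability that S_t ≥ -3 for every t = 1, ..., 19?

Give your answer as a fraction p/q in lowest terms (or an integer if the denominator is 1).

Answer: 20995/32768

Derivation:
Let f(t,s) = #length-t paths at position s with S_1..S_t all ≥ -3.
f(t,s) = f(t-1,s-1) + f(t-1,s+1) for s ≥ -3; f(t,s) = 0 for s < -3.
t=0: f(0,0)=1
t=1: f(1,-1)=1 f(1,1)=1
t=2: f(2,-2)=1 f(2,0)=2 f(2,2)=1
t=3: f(3,-3)=1 f(3,-1)=3 f(3,1)=3 f(3,3)=1
t=4: f(4,-2)=4 f(4,0)=6 f(4,2)=4 f(4,4)=1
t=5: f(5,-3)=4 f(5,-1)=10 f(5,1)=10 f(5,3)=5 f(5,5)=1
t=6: f(6,-2)=14 f(6,0)=20 f(6,2)=15 f(6,4)=6 f(6,6)=1
t=7: f(7,-3)=14 f(7,-1)=34 f(7,1)=35 f(7,3)=21 f(7,5)=7 f(7,7)=1
t=8: f(8,-2)=48 f(8,0)=69 f(8,2)=56 f(8,4)=28 f(8,6)=8 f(8,8)=1
t=9: f(9,-3)=48 f(9,-1)=117 f(9,1)=125 f(9,3)=84 f(9,5)=36 f(9,7)=9 f(9,9)=1
t=10: f(10,-2)=165 f(10,0)=242 f(10,2)=209 f(10,4)=120 f(10,6)=45 f(10,8)=10 f(10,10)=1
t=11: f(11,-3)=165 f(11,-1)=407 f(11,1)=451 f(11,3)=329 f(11,5)=165 f(11,7)=55 f(11,9)=11 f(11,11)=1
t=12: f(12,-2)=572 f(12,0)=858 f(12,2)=780 f(12,4)=494 f(12,6)=220 f(12,8)=66 f(12,10)=12 f(12,12)=1
t=13: f(13,-3)=572 f(13,-1)=1430 f(13,1)=1638 f(13,3)=1274 f(13,5)=714 f(13,7)=286 f(13,9)=78 f(13,11)=13 f(13,13)=1
t=14: f(14,-2)=2002 f(14,0)=3068 f(14,2)=2912 f(14,4)=1988 f(14,6)=1000 f(14,8)=364 f(14,10)=91 f(14,12)=14 f(14,14)=1
t=15: f(15,-3)=2002 f(15,-1)=5070 f(15,1)=5980 f(15,3)=4900 f(15,5)=2988 f(15,7)=1364 f(15,9)=455 f(15,11)=105 f(15,13)=15 f(15,15)=1
t=16: f(16,-2)=7072 f(16,0)=11050 f(16,2)=10880 f(16,4)=7888 f(16,6)=4352 f(16,8)=1819 f(16,10)=560 f(16,12)=120 f(16,14)=16 f(16,16)=1
t=17: f(17,-3)=7072 f(17,-1)=18122 f(17,1)=21930 f(17,3)=18768 f(17,5)=12240 f(17,7)=6171 f(17,9)=2379 f(17,11)=680 f(17,13)=136 f(17,15)=17 f(17,17)=1
t=18: f(18,-2)=25194 f(18,0)=40052 f(18,2)=40698 f(18,4)=31008 f(18,6)=18411 f(18,8)=8550 f(18,10)=3059 f(18,12)=816 f(18,14)=153 f(18,16)=18 f(18,18)=1
t=19: f(19,-3)=25194 f(19,-1)=65246 f(19,1)=80750 f(19,3)=71706 f(19,5)=49419 f(19,7)=26961 f(19,9)=11609 f(19,11)=3875 f(19,13)=969 f(19,15)=171 f(19,17)=19 f(19,19)=1
Σ_s f(19,s) = 335920
P = 335920/524288 = 20995/32768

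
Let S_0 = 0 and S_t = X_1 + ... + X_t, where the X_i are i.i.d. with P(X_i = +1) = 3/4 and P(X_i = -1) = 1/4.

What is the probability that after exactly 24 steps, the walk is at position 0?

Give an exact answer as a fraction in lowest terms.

To be at 0 after 24 steps: need exactly 12 steps of +1 and 12 of -1.
Number of such sequences: C(24,12) = 2704156
Each has probability (3/4)^12 · (1/4)^12 = 531441/281474976710656
P = 2704156 · 531441/281474976710656 = 359274842199/70368744177664

Answer: 359274842199/70368744177664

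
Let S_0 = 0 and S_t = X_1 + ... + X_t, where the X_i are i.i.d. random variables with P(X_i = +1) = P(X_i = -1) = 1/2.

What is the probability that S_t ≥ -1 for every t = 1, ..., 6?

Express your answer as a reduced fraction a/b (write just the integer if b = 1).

Let f(t,s) = #length-t paths at position s with S_1..S_t all ≥ -1.
f(t,s) = f(t-1,s-1) + f(t-1,s+1) for s ≥ -1; f(t,s) = 0 for s < -1.
t=0: f(0,0)=1
t=1: f(1,-1)=1 f(1,1)=1
t=2: f(2,0)=2 f(2,2)=1
t=3: f(3,-1)=2 f(3,1)=3 f(3,3)=1
t=4: f(4,0)=5 f(4,2)=4 f(4,4)=1
t=5: f(5,-1)=5 f(5,1)=9 f(5,3)=5 f(5,5)=1
t=6: f(6,0)=14 f(6,2)=14 f(6,4)=6 f(6,6)=1
Σ_s f(6,s) = 35
P = 35/64 = 35/64

Answer: 35/64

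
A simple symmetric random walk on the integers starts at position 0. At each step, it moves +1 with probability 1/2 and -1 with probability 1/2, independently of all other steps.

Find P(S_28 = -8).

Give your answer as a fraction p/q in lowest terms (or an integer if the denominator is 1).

Answer: 6561555/134217728

Derivation:
To reach position -8 after 28 steps: need 10 steps of +1 and 18 of -1.
Favorable paths: C(28,10) = 13123110
Total paths: 2^28 = 268435456
P = 13123110/268435456 = 6561555/134217728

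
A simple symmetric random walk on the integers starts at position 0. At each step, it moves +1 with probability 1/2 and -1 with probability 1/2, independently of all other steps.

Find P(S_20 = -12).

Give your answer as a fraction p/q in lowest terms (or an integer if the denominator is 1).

Answer: 4845/1048576

Derivation:
To reach position -12 after 20 steps: need 4 steps of +1 and 16 of -1.
Favorable paths: C(20,4) = 4845
Total paths: 2^20 = 1048576
P = 4845/1048576 = 4845/1048576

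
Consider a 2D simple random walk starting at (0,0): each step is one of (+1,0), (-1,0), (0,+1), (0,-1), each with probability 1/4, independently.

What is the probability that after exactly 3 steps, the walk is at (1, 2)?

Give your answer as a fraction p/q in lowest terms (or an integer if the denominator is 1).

Let h be the number of horizontal steps (so 3-h are vertical). To end at (1,2) need (h+1)/2 right-steps and ((3-h)+2)/2 up-steps.
Sum over h with 1 ≤ h ≤ 1, h ≡ 1 (mod 2), 3-h ≡ 0 (mod 2):
h=1: C(3,1)·C(1,1)·C(2,2) = 3·1·1 = 3
Total favorable: 3
Total paths: 4^3 = 64
P = 3/64 = 3/64

Answer: 3/64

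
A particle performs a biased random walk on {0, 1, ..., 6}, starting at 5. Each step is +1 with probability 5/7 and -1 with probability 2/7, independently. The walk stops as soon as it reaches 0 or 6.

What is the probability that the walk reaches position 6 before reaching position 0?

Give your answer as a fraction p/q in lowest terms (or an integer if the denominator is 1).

Answer: 5155/5187

Derivation:
Biased walk: p = 5/7, q = 2/7, r = q/p = 2/5
Gambler's ruin: P(hit 6 before 0 | start at 5) = (1 - r^a)/(1 - r^N)
r^5 = 32/3125; r^6 = 64/15625
P = (1 - 32/3125) / (1 - 64/15625) = 3093/3125 / 15561/15625 = 5155/5187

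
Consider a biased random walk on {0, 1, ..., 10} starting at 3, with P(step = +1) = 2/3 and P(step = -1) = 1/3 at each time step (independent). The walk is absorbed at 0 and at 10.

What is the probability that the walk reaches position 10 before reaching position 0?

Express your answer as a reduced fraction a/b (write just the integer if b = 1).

Answer: 896/1023

Derivation:
Biased walk: p = 2/3, q = 1/3, r = q/p = 1/2
Gambler's ruin: P(hit 10 before 0 | start at 3) = (1 - r^a)/(1 - r^N)
r^3 = 1/8; r^10 = 1/1024
P = (1 - 1/8) / (1 - 1/1024) = 7/8 / 1023/1024 = 896/1023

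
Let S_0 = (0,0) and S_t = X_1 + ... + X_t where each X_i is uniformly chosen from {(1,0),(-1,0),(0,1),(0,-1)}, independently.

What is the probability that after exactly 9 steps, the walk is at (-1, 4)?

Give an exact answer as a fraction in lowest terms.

Answer: 189/16384

Derivation:
Let h be the number of horizontal steps (so 9-h are vertical). To end at (-1,4) need (h-1)/2 right-steps and ((9-h)+4)/2 up-steps.
Sum over h with 1 ≤ h ≤ 5, h ≡ 1 (mod 2), 9-h ≡ 0 (mod 2):
h=1: C(9,1)·C(1,0)·C(8,6) = 9·1·28 = 252
h=3: C(9,3)·C(3,1)·C(6,5) = 84·3·6 = 1512
h=5: C(9,5)·C(5,2)·C(4,4) = 126·10·1 = 1260
Total favorable: 3024
Total paths: 4^9 = 262144
P = 3024/262144 = 189/16384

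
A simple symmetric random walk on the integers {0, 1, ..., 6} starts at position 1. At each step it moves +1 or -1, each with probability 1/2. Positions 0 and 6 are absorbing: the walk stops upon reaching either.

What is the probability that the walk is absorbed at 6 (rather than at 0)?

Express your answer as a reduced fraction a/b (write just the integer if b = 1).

Symmetric walk (p = 1/2): the harmonic-function argument gives P(hit 6 before 0 | start at 1) = a/N.
P = 1/6 = 1/6

Answer: 1/6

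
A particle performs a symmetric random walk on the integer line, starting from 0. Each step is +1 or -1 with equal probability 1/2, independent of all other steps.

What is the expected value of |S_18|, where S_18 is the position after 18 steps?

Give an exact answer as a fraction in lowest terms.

S_18 takes values m ≡ 0 (mod 2) with |m| ≤ 18; P(S_18=m) = C(18,(18+m)/2)/2^18.
Total paths: 2^18 = 262144
Distribution: P(S=-18)=1/262144, P(S=-16)=18/262144, P(S=-14)=153/262144, P(S=-12)=816/262144, P(S=-10)=3060/262144, P(S=-8)=8568/262144, P(S=-6)=18564/262144, P(S=-4)=31824/262144, P(S=-2)=43758/262144, P(S=0)=48620/262144, P(S=2)=43758/262144, P(S=4)=31824/262144, P(S=6)=18564/262144, P(S=8)=8568/262144, P(S=10)=3060/262144, P(S=12)=816/262144, P(S=14)=153/262144, P(S=16)=18/262144, P(S=18)=1/262144
E[|S_18|] = Σ_m |m|·P(S_18=m) = 875160/262144 = 109395/32768

Answer: 109395/32768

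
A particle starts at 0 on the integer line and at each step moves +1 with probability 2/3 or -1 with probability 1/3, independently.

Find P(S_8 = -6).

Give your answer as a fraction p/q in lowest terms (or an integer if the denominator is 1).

Answer: 16/6561

Derivation:
To reach position -6 after 8 steps: need 1 step of +1 and 7 steps of -1.
Number of such sequences: C(8,1) = 8
Each has probability (2/3)^1 · (1/3)^7 = 2/6561
P = 8 · 2/6561 = 16/6561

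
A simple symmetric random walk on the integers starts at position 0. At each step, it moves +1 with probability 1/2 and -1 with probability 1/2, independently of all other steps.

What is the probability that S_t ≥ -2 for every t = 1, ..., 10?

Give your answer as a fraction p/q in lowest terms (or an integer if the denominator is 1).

Let f(t,s) = #length-t paths at position s with S_1..S_t all ≥ -2.
f(t,s) = f(t-1,s-1) + f(t-1,s+1) for s ≥ -2; f(t,s) = 0 for s < -2.
t=0: f(0,0)=1
t=1: f(1,-1)=1 f(1,1)=1
t=2: f(2,-2)=1 f(2,0)=2 f(2,2)=1
t=3: f(3,-1)=3 f(3,1)=3 f(3,3)=1
t=4: f(4,-2)=3 f(4,0)=6 f(4,2)=4 f(4,4)=1
t=5: f(5,-1)=9 f(5,1)=10 f(5,3)=5 f(5,5)=1
t=6: f(6,-2)=9 f(6,0)=19 f(6,2)=15 f(6,4)=6 f(6,6)=1
t=7: f(7,-1)=28 f(7,1)=34 f(7,3)=21 f(7,5)=7 f(7,7)=1
t=8: f(8,-2)=28 f(8,0)=62 f(8,2)=55 f(8,4)=28 f(8,6)=8 f(8,8)=1
t=9: f(9,-1)=90 f(9,1)=117 f(9,3)=83 f(9,5)=36 f(9,7)=9 f(9,9)=1
t=10: f(10,-2)=90 f(10,0)=207 f(10,2)=200 f(10,4)=119 f(10,6)=45 f(10,8)=10 f(10,10)=1
Σ_s f(10,s) = 672
P = 672/1024 = 21/32

Answer: 21/32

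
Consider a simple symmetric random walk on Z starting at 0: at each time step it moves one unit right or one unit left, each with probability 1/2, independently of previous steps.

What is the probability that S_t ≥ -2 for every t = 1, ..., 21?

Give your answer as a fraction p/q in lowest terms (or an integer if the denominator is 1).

Answer: 499681/1048576

Derivation:
Let f(t,s) = #length-t paths at position s with S_1..S_t all ≥ -2.
f(t,s) = f(t-1,s-1) + f(t-1,s+1) for s ≥ -2; f(t,s) = 0 for s < -2.
t=0: f(0,0)=1
t=1: f(1,-1)=1 f(1,1)=1
t=2: f(2,-2)=1 f(2,0)=2 f(2,2)=1
t=3: f(3,-1)=3 f(3,1)=3 f(3,3)=1
t=4: f(4,-2)=3 f(4,0)=6 f(4,2)=4 f(4,4)=1
t=5: f(5,-1)=9 f(5,1)=10 f(5,3)=5 f(5,5)=1
t=6: f(6,-2)=9 f(6,0)=19 f(6,2)=15 f(6,4)=6 f(6,6)=1
t=7: f(7,-1)=28 f(7,1)=34 f(7,3)=21 f(7,5)=7 f(7,7)=1
t=8: f(8,-2)=28 f(8,0)=62 f(8,2)=55 f(8,4)=28 f(8,6)=8 f(8,8)=1
t=9: f(9,-1)=90 f(9,1)=117 f(9,3)=83 f(9,5)=36 f(9,7)=9 f(9,9)=1
t=10: f(10,-2)=90 f(10,0)=207 f(10,2)=200 f(10,4)=119 f(10,6)=45 f(10,8)=10 f(10,10)=1
t=11: f(11,-1)=297 f(11,1)=407 f(11,3)=319 f(11,5)=164 f(11,7)=55 f(11,9)=11 f(11,11)=1
t=12: f(12,-2)=297 f(12,0)=704 f(12,2)=726 f(12,4)=483 f(12,6)=219 f(12,8)=66 f(12,10)=12 f(12,12)=1
t=13: f(13,-1)=1001 f(13,1)=1430 f(13,3)=1209 f(13,5)=702 f(13,7)=285 f(13,9)=78 f(13,11)=13 f(13,13)=1
t=14: f(14,-2)=1001 f(14,0)=2431 f(14,2)=2639 f(14,4)=1911 f(14,6)=987 f(14,8)=363 f(14,10)=91 f(14,12)=14 f(14,14)=1
t=15: f(15,-1)=3432 f(15,1)=5070 f(15,3)=4550 f(15,5)=2898 f(15,7)=1350 f(15,9)=454 f(15,11)=105 f(15,13)=15 f(15,15)=1
t=16: f(16,-2)=3432 f(16,0)=8502 f(16,2)=9620 f(16,4)=7448 f(16,6)=4248 f(16,8)=1804 f(16,10)=559 f(16,12)=120 f(16,14)=16 f(16,16)=1
t=17: f(17,-1)=11934 f(17,1)=18122 f(17,3)=17068 f(17,5)=11696 f(17,7)=6052 f(17,9)=2363 f(17,11)=679 f(17,13)=136 f(17,15)=17 f(17,17)=1
t=18: f(18,-2)=11934 f(18,0)=30056 f(18,2)=35190 f(18,4)=28764 f(18,6)=17748 f(18,8)=8415 f(18,10)=3042 f(18,12)=815 f(18,14)=153 f(18,16)=18 f(18,18)=1
t=19: f(19,-1)=41990 f(19,1)=65246 f(19,3)=63954 f(19,5)=46512 f(19,7)=26163 f(19,9)=11457 f(19,11)=3857 f(19,13)=968 f(19,15)=171 f(19,17)=19 f(19,19)=1
t=20: f(20,-2)=41990 f(20,0)=107236 f(20,2)=129200 f(20,4)=110466 f(20,6)=72675 f(20,8)=37620 f(20,10)=15314 f(20,12)=4825 f(20,14)=1139 f(20,16)=190 f(20,18)=20 f(20,20)=1
t=21: f(21,-1)=149226 f(21,1)=236436 f(21,3)=239666 f(21,5)=183141 f(21,7)=110295 f(21,9)=52934 f(21,11)=20139 f(21,13)=5964 f(21,15)=1329 f(21,17)=210 f(21,19)=21 f(21,21)=1
Σ_s f(21,s) = 999362
P = 999362/2097152 = 499681/1048576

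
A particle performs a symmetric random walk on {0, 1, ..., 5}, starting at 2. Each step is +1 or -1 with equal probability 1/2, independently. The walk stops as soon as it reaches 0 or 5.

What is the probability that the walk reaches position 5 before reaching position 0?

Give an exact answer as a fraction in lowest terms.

Symmetric walk (p = 1/2): the harmonic-function argument gives P(hit 5 before 0 | start at 2) = a/N.
P = 2/5 = 2/5

Answer: 2/5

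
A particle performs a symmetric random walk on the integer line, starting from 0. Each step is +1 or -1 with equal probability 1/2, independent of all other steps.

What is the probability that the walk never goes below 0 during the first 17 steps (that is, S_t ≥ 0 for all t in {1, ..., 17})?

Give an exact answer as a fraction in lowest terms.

Answer: 12155/65536

Derivation:
Let f(t,s) = #length-t paths at position s with S_1..S_t all ≥ 0.
f(t,s) = f(t-1,s-1) + f(t-1,s+1) for s ≥ 0; f(t,s) = 0 for s < 0.
t=0: f(0,0)=1
t=1: f(1,1)=1
t=2: f(2,0)=1 f(2,2)=1
t=3: f(3,1)=2 f(3,3)=1
t=4: f(4,0)=2 f(4,2)=3 f(4,4)=1
t=5: f(5,1)=5 f(5,3)=4 f(5,5)=1
t=6: f(6,0)=5 f(6,2)=9 f(6,4)=5 f(6,6)=1
t=7: f(7,1)=14 f(7,3)=14 f(7,5)=6 f(7,7)=1
t=8: f(8,0)=14 f(8,2)=28 f(8,4)=20 f(8,6)=7 f(8,8)=1
t=9: f(9,1)=42 f(9,3)=48 f(9,5)=27 f(9,7)=8 f(9,9)=1
t=10: f(10,0)=42 f(10,2)=90 f(10,4)=75 f(10,6)=35 f(10,8)=9 f(10,10)=1
t=11: f(11,1)=132 f(11,3)=165 f(11,5)=110 f(11,7)=44 f(11,9)=10 f(11,11)=1
t=12: f(12,0)=132 f(12,2)=297 f(12,4)=275 f(12,6)=154 f(12,8)=54 f(12,10)=11 f(12,12)=1
t=13: f(13,1)=429 f(13,3)=572 f(13,5)=429 f(13,7)=208 f(13,9)=65 f(13,11)=12 f(13,13)=1
t=14: f(14,0)=429 f(14,2)=1001 f(14,4)=1001 f(14,6)=637 f(14,8)=273 f(14,10)=77 f(14,12)=13 f(14,14)=1
t=15: f(15,1)=1430 f(15,3)=2002 f(15,5)=1638 f(15,7)=910 f(15,9)=350 f(15,11)=90 f(15,13)=14 f(15,15)=1
t=16: f(16,0)=1430 f(16,2)=3432 f(16,4)=3640 f(16,6)=2548 f(16,8)=1260 f(16,10)=440 f(16,12)=104 f(16,14)=15 f(16,16)=1
t=17: f(17,1)=4862 f(17,3)=7072 f(17,5)=6188 f(17,7)=3808 f(17,9)=1700 f(17,11)=544 f(17,13)=119 f(17,15)=16 f(17,17)=1
Σ_s f(17,s) = 24310
P = 24310/131072 = 12155/65536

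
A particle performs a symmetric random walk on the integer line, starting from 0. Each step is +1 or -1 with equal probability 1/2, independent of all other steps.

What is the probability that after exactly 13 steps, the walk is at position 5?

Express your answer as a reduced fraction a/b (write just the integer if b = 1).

Answer: 715/8192

Derivation:
To reach position 5 after 13 steps: need 9 steps of +1 and 4 of -1.
Favorable paths: C(13,9) = 715
Total paths: 2^13 = 8192
P = 715/8192 = 715/8192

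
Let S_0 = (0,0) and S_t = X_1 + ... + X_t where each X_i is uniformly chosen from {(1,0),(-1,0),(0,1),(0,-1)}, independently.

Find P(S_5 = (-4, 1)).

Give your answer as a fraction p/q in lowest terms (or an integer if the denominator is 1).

Let h be the number of horizontal steps (so 5-h are vertical). To end at (-4,1) need (h-4)/2 right-steps and ((5-h)+1)/2 up-steps.
Sum over h with 4 ≤ h ≤ 4, h ≡ 0 (mod 2), 5-h ≡ 1 (mod 2):
h=4: C(5,4)·C(4,0)·C(1,1) = 5·1·1 = 5
Total favorable: 5
Total paths: 4^5 = 1024
P = 5/1024 = 5/1024

Answer: 5/1024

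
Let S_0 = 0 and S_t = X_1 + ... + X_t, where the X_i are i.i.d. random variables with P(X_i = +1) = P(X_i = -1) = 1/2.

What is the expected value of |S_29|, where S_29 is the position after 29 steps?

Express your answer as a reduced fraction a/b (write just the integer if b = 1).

Answer: 145422675/33554432

Derivation:
S_29 takes values m ≡ 1 (mod 2) with |m| ≤ 29; P(S_29=m) = C(29,(29+m)/2)/2^29.
Total paths: 2^29 = 536870912
Distribution: P(S=-29)=1/536870912, P(S=-27)=29/536870912, P(S=-25)=406/536870912, P(S=-23)=3654/536870912, P(S=-21)=23751/536870912, P(S=-19)=118755/536870912, P(S=-17)=475020/536870912, P(S=-15)=1560780/536870912, P(S=-13)=4292145/536870912, P(S=-11)=10015005/536870912, P(S=-9)=20030010/536870912, P(S=-7)=34597290/536870912, P(S=-5)=51895935/536870912, P(S=-3)=67863915/536870912, P(S=-1)=77558760/536870912, P(S=1)=77558760/536870912, P(S=3)=67863915/536870912, P(S=5)=51895935/536870912, P(S=7)=34597290/536870912, P(S=9)=20030010/536870912, P(S=11)=10015005/536870912, P(S=13)=4292145/536870912, P(S=15)=1560780/536870912, P(S=17)=475020/536870912, P(S=19)=118755/536870912, P(S=21)=23751/536870912, P(S=23)=3654/536870912, P(S=25)=406/536870912, P(S=27)=29/536870912, P(S=29)=1/536870912
E[|S_29|] = Σ_m |m|·P(S_29=m) = 2326762800/536870912 = 145422675/33554432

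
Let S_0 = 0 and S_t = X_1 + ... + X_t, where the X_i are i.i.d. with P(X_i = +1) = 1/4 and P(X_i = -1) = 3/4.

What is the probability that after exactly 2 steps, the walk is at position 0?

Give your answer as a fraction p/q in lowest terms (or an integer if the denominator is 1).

To be at 0 after 2 steps: need exactly 1 step of +1 and 1 of -1.
Number of such sequences: C(2,1) = 2
Each has probability (1/4)^1 · (3/4)^1 = 3/16
P = 2 · 3/16 = 3/8

Answer: 3/8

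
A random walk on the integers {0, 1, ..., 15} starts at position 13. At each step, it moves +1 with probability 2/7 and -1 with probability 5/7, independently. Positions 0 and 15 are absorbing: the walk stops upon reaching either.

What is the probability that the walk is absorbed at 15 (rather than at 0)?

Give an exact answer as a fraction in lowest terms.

Answer: 1627593244/10172515119

Derivation:
Biased walk: p = 2/7, q = 5/7, r = q/p = 5/2
Gambler's ruin: P(hit 15 before 0 | start at 13) = (1 - r^a)/(1 - r^N)
r^13 = 1220703125/8192; r^15 = 30517578125/32768
P = (1 - 1220703125/8192) / (1 - 30517578125/32768) = -1220694933/8192 / -30517545357/32768 = 1627593244/10172515119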